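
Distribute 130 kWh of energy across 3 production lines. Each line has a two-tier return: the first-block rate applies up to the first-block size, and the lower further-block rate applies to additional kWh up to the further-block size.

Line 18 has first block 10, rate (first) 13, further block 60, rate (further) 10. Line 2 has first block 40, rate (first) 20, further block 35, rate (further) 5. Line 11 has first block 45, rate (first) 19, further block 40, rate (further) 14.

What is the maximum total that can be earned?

2280

Rank every tier by rate: Line 2/first 20 > Line 11/first 19 > Line 11/second 14 > Line 18/first 13 > Line 18/second 10 > Line 2/second 5.
Line 2 first at 20: fill all 40 ; 90 left.
Fill Line 11 first block (45 at 19) ; 45 left.
Line 11 second at 14: fill all 40 ; 5 left.
Line 18 first at 13: only 5 left, fill 5.
Total = 20×40 + 19×45 + 14×40 + 13×5 = 2280.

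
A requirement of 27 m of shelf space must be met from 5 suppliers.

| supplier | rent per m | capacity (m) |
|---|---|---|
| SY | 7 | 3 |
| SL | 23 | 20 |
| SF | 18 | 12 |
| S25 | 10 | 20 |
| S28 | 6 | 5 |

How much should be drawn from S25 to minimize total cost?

Use suppliers in increasing cost order.
S28 at 6: take all 5 m ; 22 still needed.
SY (7): use full 3 ; 19 m to go.
S25 at 10: take 19 of its 20 ; requirement met.
SF, SL: unused.

19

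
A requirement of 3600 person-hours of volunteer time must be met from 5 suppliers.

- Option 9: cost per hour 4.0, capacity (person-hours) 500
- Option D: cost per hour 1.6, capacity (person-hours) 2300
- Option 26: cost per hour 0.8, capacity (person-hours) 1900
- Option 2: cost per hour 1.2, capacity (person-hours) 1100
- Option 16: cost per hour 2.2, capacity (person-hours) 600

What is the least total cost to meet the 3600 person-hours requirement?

3800

Fill from the cheapest supplier first.
Option 26 at 0.8: take all 1900 person-hours ; 1700 still needed.
Option 2 at 1.2: take all 1100 person-hours ; 600 still needed.
Option D at 1.6: take 600 of its 2300 ; requirement met.
Option 16, Option 9: unused.
Cost = 1900×0.8 + 1100×1.2 + 600×1.6 = 3800.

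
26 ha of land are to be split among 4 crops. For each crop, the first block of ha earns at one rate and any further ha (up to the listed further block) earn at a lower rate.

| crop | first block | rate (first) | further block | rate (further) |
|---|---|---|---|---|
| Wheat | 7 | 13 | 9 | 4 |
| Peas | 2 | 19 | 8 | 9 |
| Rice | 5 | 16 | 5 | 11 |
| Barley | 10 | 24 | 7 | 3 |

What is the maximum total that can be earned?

471

Rank every tier by rate: Barley/tier1 24 > Peas/tier1 19 > Rice/tier1 16 > Wheat/tier1 13 > Rice/tier2 11 > Peas/tier2 9 > Wheat/tier2 4 > Barley/tier2 3.
Barley tier1 at 24: fill all 10 → 16 left.
Peas tier1 at 19: fill all 2 → 14 left.
Fill Rice tier1 block (5 at 16) → 9 left.
Wheat/tier1 (13): +7 → 2 left.
Rice tier2 at 11: only 2 left, fill 2.
Total = 24×10 + 19×2 + 16×5 + 13×7 + 11×2 = 471.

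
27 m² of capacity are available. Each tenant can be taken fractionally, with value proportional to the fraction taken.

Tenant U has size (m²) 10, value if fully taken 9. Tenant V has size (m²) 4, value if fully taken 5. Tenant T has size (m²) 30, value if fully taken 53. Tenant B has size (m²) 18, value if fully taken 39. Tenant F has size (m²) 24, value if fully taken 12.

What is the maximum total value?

54.9

Sort by value density: Tenant B 39/18≈2.17, Tenant T 53/30≈1.77, Tenant V 5/4≈1.25, Tenant U 9/10≈0.9, Tenant F 12/24≈0.5.
Tenant B: take in full, 18 m² for value 39 ; 9 left.
Fill the last 9 m² with part of Tenant T: 9/30 of it earns 15.9.
Total value = 54.9.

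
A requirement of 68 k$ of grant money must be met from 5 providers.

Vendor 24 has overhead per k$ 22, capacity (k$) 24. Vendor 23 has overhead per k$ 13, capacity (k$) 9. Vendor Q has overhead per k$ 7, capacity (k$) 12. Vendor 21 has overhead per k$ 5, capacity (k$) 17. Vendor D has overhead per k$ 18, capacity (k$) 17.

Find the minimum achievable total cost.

878

Fill from the cheapest provider first.
Vendor 21 at 5: take all 17 k$ — 51 still needed.
Vendor Q (7): use full 12 — 39 k$ to go.
Vendor 23 (13): use full 9 — 30 k$ to go.
Vendor D (18): use full 17 — 13 k$ to go.
Vendor 24 at 22: take 13 of its 24 — requirement met.
Cost = 17×5 + 12×7 + 9×13 + 17×18 + 13×22 = 878.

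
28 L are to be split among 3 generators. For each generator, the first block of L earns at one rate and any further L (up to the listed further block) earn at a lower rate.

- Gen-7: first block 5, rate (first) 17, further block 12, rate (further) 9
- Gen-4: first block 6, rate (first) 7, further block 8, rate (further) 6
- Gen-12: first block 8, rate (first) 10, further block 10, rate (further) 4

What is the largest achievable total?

Order all 6 blocks by rate: Gen-7/T1 17 > Gen-12/T1 10 > Gen-7/T2 9 > Gen-4/T1 7 > Gen-4/T2 6 > Gen-12/T2 4.
Gen-7/T1 (17): +5 — 23 left.
Gen-12/T1 (10): +8 — 15 left.
Gen-7/T2 (9): +12 — 3 left.
Gen-4 T1 at 7: only 3 left, fill 3.
Total = 17×5 + 10×8 + 9×12 + 7×3 = 294.

294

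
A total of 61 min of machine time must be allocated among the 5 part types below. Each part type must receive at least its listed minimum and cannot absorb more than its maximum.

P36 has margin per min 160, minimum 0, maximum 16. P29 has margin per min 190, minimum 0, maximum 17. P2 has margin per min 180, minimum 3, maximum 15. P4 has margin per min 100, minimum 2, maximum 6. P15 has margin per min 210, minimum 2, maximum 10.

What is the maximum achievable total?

10890

Meeting every minimum uses 0+0+3+2+2 = 7 min, leaving 54.
Rank by margin per min: P15 210 > P29 190 > P2 180 > P36 160 > P4 100.
Give P15 8 more to hit its cap of 10 — 46 left.
P29: +17 to 17 (cap) — 29 left.
P2 takes 12 more to reach its cap of 15 — 17 left.
Give P36 16 more to hit its cap of 16 — 1 left.
P4: +1 (room for 4) → 3. Pool exhausted.
Total = 160×16 + 190×17 + 180×15 + 100×3 + 210×10 = 10890.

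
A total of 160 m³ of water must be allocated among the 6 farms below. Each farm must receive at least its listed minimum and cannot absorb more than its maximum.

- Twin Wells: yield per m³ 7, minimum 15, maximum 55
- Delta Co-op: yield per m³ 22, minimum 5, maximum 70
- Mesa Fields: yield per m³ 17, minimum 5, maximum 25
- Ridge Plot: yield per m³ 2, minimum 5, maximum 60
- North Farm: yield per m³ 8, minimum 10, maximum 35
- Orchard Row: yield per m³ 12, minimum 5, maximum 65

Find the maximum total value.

2580

Meeting every minimum uses 15+5+5+5+10+5 = 45 m³, leaving 115.
Highest yield per m³ first: Delta Co-op 22 > Mesa Fields 17 > Orchard Row 12 > North Farm 8 > Twin Wells 7 > Ridge Plot 2.
Delta Co-op: +65 to 70 (cap) — 50 left.
Mesa Fields: +20 to 25 (cap) — 30 left.
Only 30 left; Orchard Row takes them to reach 35.
Total = 7×15 + 22×70 + 17×25 + 2×5 + 8×10 + 12×35 = 2580.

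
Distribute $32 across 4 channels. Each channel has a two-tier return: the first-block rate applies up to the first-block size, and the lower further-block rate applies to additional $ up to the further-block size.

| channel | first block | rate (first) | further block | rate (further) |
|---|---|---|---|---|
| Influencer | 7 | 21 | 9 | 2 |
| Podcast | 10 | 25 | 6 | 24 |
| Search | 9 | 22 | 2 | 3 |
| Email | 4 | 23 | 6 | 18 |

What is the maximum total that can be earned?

Order all 8 blocks by rate: Podcast/T1 25 > Podcast/T2 24 > Email/T1 23 > Search/T1 22 > Influencer/T1 21 > Email/T2 18 > Search/T2 3 > Influencer/T2 2.
Fill Podcast T1 block (10 at 25) — 22 left.
Podcast/T2 (24): +6 — 16 left.
Email T1 at 23: fill all 4 — 12 left.
Search T1 at 22: fill all 9 — 3 left.
Influencer T1 at 21: only 3 left, fill 3.
Total = 25×10 + 24×6 + 23×4 + 22×9 + 21×3 = 747.

747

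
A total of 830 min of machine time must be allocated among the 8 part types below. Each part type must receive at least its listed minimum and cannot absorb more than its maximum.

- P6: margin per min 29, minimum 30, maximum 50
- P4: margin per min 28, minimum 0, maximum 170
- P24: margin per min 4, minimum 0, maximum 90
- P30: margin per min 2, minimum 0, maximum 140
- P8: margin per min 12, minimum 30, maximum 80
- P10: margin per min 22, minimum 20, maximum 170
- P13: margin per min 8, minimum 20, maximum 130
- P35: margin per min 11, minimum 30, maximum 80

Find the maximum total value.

13310

Meeting every minimum uses 30+0+0+0+30+20+20+30 = 130 min, leaving 700.
Order the part types by margin per min: P6 29 > P4 28 > P10 22 > P8 12 > P35 11 > P13 8 > P24 4 > P30 2.
Give P6 20 more to hit its cap of 50 → 680 left.
P4 takes 170 more to reach its cap of 170 → 510 left.
P10 takes 150 more to reach its cap of 170 → 360 left.
P8: +50 to 80 (cap) → 310 left.
P35 takes 50 more to reach its cap of 80 → 260 left.
P13: +110 to 130 (cap) → 150 left.
P24 takes 90 more to reach its cap of 90 → 60 left.
P30 has room for 140 more but only 60 remain, so it gets 60.
Total = 29×50 + 28×170 + 4×90 + 2×60 + 12×80 + 22×170 + 8×130 + 11×80 = 13310.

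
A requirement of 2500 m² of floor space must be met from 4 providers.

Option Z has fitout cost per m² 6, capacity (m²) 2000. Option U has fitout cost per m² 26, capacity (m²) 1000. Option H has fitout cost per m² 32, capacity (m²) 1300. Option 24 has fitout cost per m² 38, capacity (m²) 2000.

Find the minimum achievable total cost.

25000

Fill from the cheapest provider first.
Option Z (6): use full 2000 — 500 m² to go.
Take 500 from Option U at 26 to finish.
Option H, Option 24: unused.
Cost = 2000×6 + 500×26 = 25000.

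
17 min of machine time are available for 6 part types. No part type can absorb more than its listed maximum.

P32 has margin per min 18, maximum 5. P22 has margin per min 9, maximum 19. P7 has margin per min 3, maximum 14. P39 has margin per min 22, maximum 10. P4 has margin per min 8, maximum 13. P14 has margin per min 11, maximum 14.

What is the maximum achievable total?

332

Order the part types by margin per min: P39 22 > P32 18 > P14 11 > P22 9 > P4 8 > P7 3.
P39 takes 10 to reach its cap of 10 — 7 left.
P32 takes 5 to reach its cap of 5 — 2 left.
Only 2 left; P14 takes them to reach 2.
Total = 18×5 + 22×10 + 11×2 = 332.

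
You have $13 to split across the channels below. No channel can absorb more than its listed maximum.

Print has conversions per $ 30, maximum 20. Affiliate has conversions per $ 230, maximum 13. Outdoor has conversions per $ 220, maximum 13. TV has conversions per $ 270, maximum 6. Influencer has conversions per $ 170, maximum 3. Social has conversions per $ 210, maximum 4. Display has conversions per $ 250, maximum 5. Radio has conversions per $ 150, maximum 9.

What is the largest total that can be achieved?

Highest conversions per $ first: TV 270 > Display 250 > Affiliate 230 > Outdoor 220 > Social 210 > Influencer 170 > Radio 150 > Print 30.
TV: +6 to 6 (cap) → 7 left.
Display takes 5 to reach its cap of 5 → 2 left.
Affiliate has room for 13 but only 2 remain, so it gets 2.
Total = 230×2 + 270×6 + 250×5 = 3330.

3330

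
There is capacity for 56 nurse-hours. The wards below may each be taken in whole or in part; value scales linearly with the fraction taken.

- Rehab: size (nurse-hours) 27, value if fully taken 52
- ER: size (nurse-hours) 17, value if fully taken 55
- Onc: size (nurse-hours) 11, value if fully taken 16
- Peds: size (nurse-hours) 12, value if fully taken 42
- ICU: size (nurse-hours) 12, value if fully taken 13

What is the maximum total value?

149

Sort by value density: Peds 42/12≈3.5, ER 55/17≈3.24, Rehab 52/27≈1.93, Onc 16/11≈1.45, ICU 13/12≈1.08.
Peds: take in full, 12 nurse-hours for value 42 — 44 left.
All 17 nurse-hours of ER fit (value 55) — 27 remain.
Rehab: take in full, 27 nurse-hours for value 52 — 0 left.
Total value = 149.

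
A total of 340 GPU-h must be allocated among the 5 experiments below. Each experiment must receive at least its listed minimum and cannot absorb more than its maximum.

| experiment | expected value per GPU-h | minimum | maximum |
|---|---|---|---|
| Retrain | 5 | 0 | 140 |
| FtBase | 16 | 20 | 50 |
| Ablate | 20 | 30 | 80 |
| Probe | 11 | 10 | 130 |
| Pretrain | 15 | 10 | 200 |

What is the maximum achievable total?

5510

Meeting every minimum uses 0+20+30+10+10 = 70 GPU-h, leaving 270.
Highest expected value per GPU-h first: Ablate 20 > FtBase 16 > Pretrain 15 > Probe 11 > Retrain 5.
Ablate: +50 to 80 (cap) — 220 left.
Give FtBase 30 more to hit its cap of 50 — 190 left.
Pretrain takes 190 more to reach its cap of 200 — 0 left.
Total = 16×50 + 20×80 + 11×10 + 15×200 = 5510.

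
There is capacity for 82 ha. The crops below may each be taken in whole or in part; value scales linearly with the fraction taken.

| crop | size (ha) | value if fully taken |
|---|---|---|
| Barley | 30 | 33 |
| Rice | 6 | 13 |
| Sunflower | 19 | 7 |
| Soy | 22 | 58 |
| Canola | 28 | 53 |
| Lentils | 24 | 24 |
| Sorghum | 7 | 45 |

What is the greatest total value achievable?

Rank by value-to-size ratio: Sorghum 45/7≈6.43, Soy 58/22≈2.64, Rice 13/6≈2.17, Canola 53/28≈1.89, Barley 33/30≈1.1, Lentils 24/24≈1, Sunflower 7/19≈0.368.
Sorghum: take in full, 7 ha for value 45 — 75 left.
Soy: take in full, 22 ha for value 58 — 53 left.
All 6 ha of Rice fit (value 13) — 47 remain.
Canola: take in full, 28 ha for value 53 — 19 left.
Only 19 ha remain; take 19/30 of Barley for value 33×19/30 = 20.9.
Total value = 189.9.

189.9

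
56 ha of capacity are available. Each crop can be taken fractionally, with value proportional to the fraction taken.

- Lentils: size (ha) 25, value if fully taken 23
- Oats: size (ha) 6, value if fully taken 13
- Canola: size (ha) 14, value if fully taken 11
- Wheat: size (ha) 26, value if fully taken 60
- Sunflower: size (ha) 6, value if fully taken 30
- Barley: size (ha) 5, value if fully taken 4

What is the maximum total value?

119.56

Best value per unit of size first: Sunflower 30/6≈5, Wheat 60/26≈2.31, Oats 13/6≈2.17, Lentils 23/25≈0.92, Barley 4/5≈0.8, Canola 11/14≈0.786.
All 6 ha of Sunflower fit (value 30) ; 50 remain.
All 26 ha of Wheat fit (value 60) ; 24 remain.
Oats: take in full, 6 ha for value 13 ; 18 left.
18 ha left: a 18/25 share of Lentils gives 23×18/25 = 16.56.
Total value = 119.56.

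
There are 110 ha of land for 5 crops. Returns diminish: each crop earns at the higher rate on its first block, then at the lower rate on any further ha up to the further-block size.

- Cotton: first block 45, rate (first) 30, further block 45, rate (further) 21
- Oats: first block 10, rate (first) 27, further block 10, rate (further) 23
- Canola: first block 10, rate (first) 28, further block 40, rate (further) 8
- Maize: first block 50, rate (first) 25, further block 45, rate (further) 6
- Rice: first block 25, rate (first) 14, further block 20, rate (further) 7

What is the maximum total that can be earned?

Treat each block as its own option and order by rate: Cotton/first 30 > Canola/first 28 > Oats/first 27 > Maize/first 25 > Oats/second 23 > Cotton/second 21 > Rice/first 14 > Canola/second 8 > Rice/second 7 > Maize/second 6.
Cotton/first (30): +45 → 65 left.
Canola/first (28): +10 → 55 left.
Fill Oats first block (10 at 27) → 45 left.
Maize/first: +45 of 50 at 25; pool empty.
Total = 30×45 + 28×10 + 27×10 + 25×45 = 3025.

3025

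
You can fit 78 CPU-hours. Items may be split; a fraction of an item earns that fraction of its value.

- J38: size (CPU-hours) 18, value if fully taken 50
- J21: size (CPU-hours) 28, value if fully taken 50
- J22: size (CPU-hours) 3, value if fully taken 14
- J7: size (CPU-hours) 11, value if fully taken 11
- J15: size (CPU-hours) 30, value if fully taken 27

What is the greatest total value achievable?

141.2

Rank by value-to-size ratio: J22 14/3≈4.67, J38 50/18≈2.78, J21 50/28≈1.79, J7 11/11≈1, J15 27/30≈0.9.
J22: take in full, 3 CPU-hours for value 14 — 75 left.
Take all of J38 (18 CPU-hours, value 50) — 57 CPU-hours left.
All 28 CPU-hours of J21 fit (value 50) — 29 remain.
All 11 CPU-hours of J7 fit (value 11) — 18 remain.
Only 18 CPU-hours remain; take 18/30 of J15 for value 27×18/30 = 16.2.
Total value = 141.2.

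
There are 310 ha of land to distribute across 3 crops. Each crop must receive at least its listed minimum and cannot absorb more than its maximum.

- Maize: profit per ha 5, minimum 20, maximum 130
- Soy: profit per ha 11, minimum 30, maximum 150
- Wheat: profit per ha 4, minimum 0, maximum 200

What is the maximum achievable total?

2420

Meeting every minimum uses 20+30+0 = 50 ha, leaving 260.
Highest profit per ha first: Soy 11 > Maize 5 > Wheat 4.
Soy takes 120 more to reach its cap of 150 → 140 left.
Maize: +110 to 130 (cap) → 30 left.
Wheat: +30 (room for 200) → 30. Pool exhausted.
Total = 5×130 + 11×150 + 4×30 = 2420.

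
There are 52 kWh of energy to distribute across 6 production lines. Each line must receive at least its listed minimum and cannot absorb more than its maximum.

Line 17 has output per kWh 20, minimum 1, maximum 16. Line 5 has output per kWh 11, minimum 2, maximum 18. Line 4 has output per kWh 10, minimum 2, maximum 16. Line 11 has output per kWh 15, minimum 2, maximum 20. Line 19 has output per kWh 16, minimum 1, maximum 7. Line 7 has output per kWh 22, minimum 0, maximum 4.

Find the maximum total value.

Meeting every minimum uses 1+2+2+2+1+0 = 8 kWh, leaving 44.
Order the production lines by output per kWh: Line 7 22 > Line 17 20 > Line 19 16 > Line 11 15 > Line 5 11 > Line 4 10.
Give Line 7 4 more to hit its cap of 4 → 40 left.
Give Line 17 15 more to hit its cap of 16 → 25 left.
Give Line 19 6 more to hit its cap of 7 → 19 left.
Line 11 takes 18 more to reach its cap of 20 → 1 left.
Line 5: +1 (room for 16) → 3. Pool exhausted.
Total = 20×16 + 11×3 + 10×2 + 15×20 + 16×7 + 22×4 = 873.

873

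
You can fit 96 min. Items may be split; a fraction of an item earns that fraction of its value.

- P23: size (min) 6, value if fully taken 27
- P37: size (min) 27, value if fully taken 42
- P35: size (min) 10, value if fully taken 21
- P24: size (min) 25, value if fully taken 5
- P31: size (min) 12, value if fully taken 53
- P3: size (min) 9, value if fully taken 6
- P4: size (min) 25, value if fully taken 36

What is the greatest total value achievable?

Rank by value-to-size ratio: P23 27/6≈4.5, P31 53/12≈4.42, P35 21/10≈2.1, P37 42/27≈1.56, P4 36/25≈1.44, P3 6/9≈0.667, P24 5/25≈0.2.
P23: take in full, 6 min for value 27 → 90 left.
Take all of P31 (12 min, value 53) → 78 min left.
All 10 min of P35 fit (value 21) → 68 remain.
P37: take in full, 27 min for value 42 → 41 left.
Take all of P4 (25 min, value 36) → 16 min left.
All 9 min of P3 fit (value 6) → 7 remain.
Only 7 min remain; take 7/25 of P24 for value 5×7/25 = 1.4.
Total value = 186.4.

186.4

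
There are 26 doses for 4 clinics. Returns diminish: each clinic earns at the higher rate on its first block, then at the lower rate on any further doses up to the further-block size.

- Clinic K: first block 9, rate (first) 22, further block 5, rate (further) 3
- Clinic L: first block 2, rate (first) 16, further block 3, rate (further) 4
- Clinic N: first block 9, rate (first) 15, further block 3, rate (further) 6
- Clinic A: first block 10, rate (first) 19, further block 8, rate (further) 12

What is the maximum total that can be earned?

495

Order all 8 blocks by rate: Clinic K/tier1 22 > Clinic A/tier1 19 > Clinic L/tier1 16 > Clinic N/tier1 15 > Clinic A/tier2 12 > Clinic N/tier2 6 > Clinic L/tier2 4 > Clinic K/tier2 3.
Fill Clinic K tier1 block (9 at 22) ; 17 left.
Clinic A tier1 at 19: fill all 10 ; 7 left.
Clinic L tier1 at 16: fill all 2 ; 5 left.
Clinic N tier1 at 15: only 5 left, fill 5.
Total = 22×9 + 19×10 + 16×2 + 15×5 = 495.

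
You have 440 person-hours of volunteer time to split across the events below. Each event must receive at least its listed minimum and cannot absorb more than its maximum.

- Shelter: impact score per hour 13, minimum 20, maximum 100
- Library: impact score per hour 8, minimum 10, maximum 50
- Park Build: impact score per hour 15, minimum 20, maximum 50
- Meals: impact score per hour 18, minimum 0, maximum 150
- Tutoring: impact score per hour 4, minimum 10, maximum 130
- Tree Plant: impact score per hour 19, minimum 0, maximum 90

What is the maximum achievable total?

Meeting every minimum uses 20+10+20+0+10+0 = 60 person-hours, leaving 380.
Rank by impact score per hour: Tree Plant 19 > Meals 18 > Park Build 15 > Shelter 13 > Library 8 > Tutoring 4.
Tree Plant takes 90 more to reach its cap of 90 → 290 left.
Meals takes 150 more to reach its cap of 150 → 140 left.
Give Park Build 30 more to hit its cap of 50 → 110 left.
Shelter: +80 to 100 (cap) → 30 left.
Library has room for 40 more but only 30 remain, so it gets 40.
Total = 13×100 + 8×40 + 15×50 + 18×150 + 4×10 + 19×90 = 6820.

6820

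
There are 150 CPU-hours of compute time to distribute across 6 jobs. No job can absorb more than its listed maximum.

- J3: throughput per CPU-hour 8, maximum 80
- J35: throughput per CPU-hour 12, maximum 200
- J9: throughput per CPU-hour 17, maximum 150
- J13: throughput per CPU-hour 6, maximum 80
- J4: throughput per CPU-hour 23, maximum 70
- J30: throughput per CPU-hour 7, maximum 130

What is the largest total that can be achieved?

Order the jobs by throughput per CPU-hour: J4 23 > J9 17 > J35 12 > J3 8 > J30 7 > J13 6.
Give J4 70 to hit its cap of 70 ; 80 left.
J9 has room for 150 but only 80 remain, so it gets 80.
Total = 17×80 + 23×70 = 2970.

2970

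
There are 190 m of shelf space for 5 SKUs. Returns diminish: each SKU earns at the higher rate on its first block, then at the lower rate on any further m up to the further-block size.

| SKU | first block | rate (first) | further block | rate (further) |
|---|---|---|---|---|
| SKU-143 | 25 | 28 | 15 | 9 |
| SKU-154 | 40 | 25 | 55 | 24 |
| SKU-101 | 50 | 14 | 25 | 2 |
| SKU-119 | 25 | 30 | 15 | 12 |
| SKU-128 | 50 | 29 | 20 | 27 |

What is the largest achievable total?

Treat each block as its own option and order by rate: SKU-119/first 30 > SKU-128/first 29 > SKU-143/first 28 > SKU-128/second 27 > SKU-154/first 25 > SKU-154/second 24 > SKU-101/first 14 > SKU-119/second 12 > SKU-143/second 9 > SKU-101/second 2.
SKU-119/first (30): +25 — 165 left.
SKU-128/first (29): +50 — 115 left.
Fill SKU-143 first block (25 at 28) — 90 left.
Fill SKU-128 second block (20 at 27) — 70 left.
Fill SKU-154 first block (40 at 25) — 30 left.
SKU-154 second at 24: only 30 left, fill 30.
Total = 30×25 + 29×50 + 28×25 + 27×20 + 25×40 + 24×30 = 5160.

5160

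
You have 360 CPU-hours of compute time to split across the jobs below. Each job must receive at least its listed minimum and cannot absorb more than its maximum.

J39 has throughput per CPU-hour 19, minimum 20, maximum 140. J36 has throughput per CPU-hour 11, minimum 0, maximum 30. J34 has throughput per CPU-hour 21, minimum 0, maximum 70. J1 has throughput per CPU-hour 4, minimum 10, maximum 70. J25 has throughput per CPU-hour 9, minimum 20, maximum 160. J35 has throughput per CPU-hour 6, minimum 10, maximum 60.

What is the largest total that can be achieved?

Meeting every minimum uses 20+0+0+10+20+10 = 60 CPU-hours, leaving 300.
Rank by throughput per CPU-hour: J34 21 > J39 19 > J36 11 > J25 9 > J35 6 > J1 4.
J34: +70 to 70 (cap) — 230 left.
J39 takes 120 more to reach its cap of 140 — 110 left.
J36 takes 30 more to reach its cap of 30 — 80 left.
J25 has room for 140 more but only 80 remain, so it gets 100.
Total = 19×140 + 11×30 + 21×70 + 4×10 + 9×100 + 6×10 = 5460.

5460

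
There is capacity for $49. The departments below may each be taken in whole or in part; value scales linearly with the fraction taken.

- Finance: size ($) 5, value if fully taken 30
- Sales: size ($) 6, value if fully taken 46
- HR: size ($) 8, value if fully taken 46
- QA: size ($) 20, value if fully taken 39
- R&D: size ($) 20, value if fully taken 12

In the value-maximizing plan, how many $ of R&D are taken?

Sort by value density: Sales 46/6≈7.67, Finance 30/5≈6, HR 46/8≈5.75, QA 39/20≈1.95, R&D 12/20≈0.6.
All 6 $ of Sales fit (value 46) — 43 remain.
Take all of Finance (5 $, value 30) — 38 $ left.
Take all of HR (8 $, value 46) — 30 $ left.
QA: take in full, 20 $ for value 39 — 10 left.
Fill the last 10 $ with part of R&D: 10/20 of it earns 6.

10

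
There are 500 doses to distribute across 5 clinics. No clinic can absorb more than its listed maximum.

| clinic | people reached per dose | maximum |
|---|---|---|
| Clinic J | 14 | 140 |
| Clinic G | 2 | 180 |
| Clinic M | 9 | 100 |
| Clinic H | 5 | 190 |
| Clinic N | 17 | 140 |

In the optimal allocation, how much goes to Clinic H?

120

Rank by people reached per dose: Clinic N 17 > Clinic J 14 > Clinic M 9 > Clinic H 5 > Clinic G 2.
Clinic N: +140 to 140 (cap) → 360 left.
Clinic J takes 140 to reach its cap of 140 → 220 left.
Give Clinic M 100 to hit its cap of 100 → 120 left.
Clinic H has room for 190 but only 120 remain, so it gets 120.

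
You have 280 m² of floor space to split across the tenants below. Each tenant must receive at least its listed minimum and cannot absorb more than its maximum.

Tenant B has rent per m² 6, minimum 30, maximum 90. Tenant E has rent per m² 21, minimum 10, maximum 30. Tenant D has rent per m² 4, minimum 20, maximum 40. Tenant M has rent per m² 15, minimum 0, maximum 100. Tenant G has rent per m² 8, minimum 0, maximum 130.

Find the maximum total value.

3190

Meeting every minimum uses 30+10+20+0+0 = 60 m², leaving 220.
Rank by rent per m²: Tenant E 21 > Tenant M 15 > Tenant G 8 > Tenant B 6 > Tenant D 4.
Give Tenant E 20 more to hit its cap of 30 → 200 left.
Tenant M takes 100 more to reach its cap of 100 → 100 left.
Only 100 left; Tenant G takes them to reach 100.
Total = 6×30 + 21×30 + 4×20 + 15×100 + 8×100 = 3190.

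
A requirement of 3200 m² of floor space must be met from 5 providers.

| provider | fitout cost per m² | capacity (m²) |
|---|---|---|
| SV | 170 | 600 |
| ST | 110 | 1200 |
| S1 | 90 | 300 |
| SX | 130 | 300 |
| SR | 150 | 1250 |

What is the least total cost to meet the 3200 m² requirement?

Use providers in increasing cost order.
Take 300 from S1 at 90 ; need 2900 more.
Take 1200 from ST at 110 ; need 1700 more.
Take 300 from SX at 130 ; need 1400 more.
SR (150): use full 1250 ; 150 m² to go.
SV at 170: take 150 of its 600 ; requirement met.
Cost = 300×90 + 1200×110 + 300×130 + 1250×150 + 150×170 = 411000.

411000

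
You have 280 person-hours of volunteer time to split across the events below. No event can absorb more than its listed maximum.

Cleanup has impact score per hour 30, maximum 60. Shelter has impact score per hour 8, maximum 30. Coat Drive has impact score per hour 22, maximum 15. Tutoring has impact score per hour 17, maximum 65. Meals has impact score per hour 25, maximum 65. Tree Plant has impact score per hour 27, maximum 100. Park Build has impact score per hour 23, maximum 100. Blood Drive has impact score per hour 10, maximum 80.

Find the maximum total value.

Order the events by impact score per hour: Cleanup 30 > Tree Plant 27 > Meals 25 > Park Build 23 > Coat Drive 22 > Tutoring 17 > Blood Drive 10 > Shelter 8.
Cleanup takes 60 to reach its cap of 60 ; 220 left.
Give Tree Plant 100 to hit its cap of 100 ; 120 left.
Give Meals 65 to hit its cap of 65 ; 55 left.
Only 55 left; Park Build takes them to reach 55.
Total = 30×60 + 25×65 + 27×100 + 23×55 = 7390.

7390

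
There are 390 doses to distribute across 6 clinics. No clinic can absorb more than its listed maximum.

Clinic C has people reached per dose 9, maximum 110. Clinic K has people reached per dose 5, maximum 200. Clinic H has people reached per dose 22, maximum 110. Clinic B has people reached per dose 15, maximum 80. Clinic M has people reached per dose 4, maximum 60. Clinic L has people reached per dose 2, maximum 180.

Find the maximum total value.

5060

Order the clinics by people reached per dose: Clinic H 22 > Clinic B 15 > Clinic C 9 > Clinic K 5 > Clinic M 4 > Clinic L 2.
Give Clinic H 110 to hit its cap of 110 — 280 left.
Clinic B: +80 to 80 (cap) — 200 left.
Give Clinic C 110 to hit its cap of 110 — 90 left.
Clinic K: +90 (room for 200) → 90. Pool exhausted.
Total = 9×110 + 5×90 + 22×110 + 15×80 = 5060.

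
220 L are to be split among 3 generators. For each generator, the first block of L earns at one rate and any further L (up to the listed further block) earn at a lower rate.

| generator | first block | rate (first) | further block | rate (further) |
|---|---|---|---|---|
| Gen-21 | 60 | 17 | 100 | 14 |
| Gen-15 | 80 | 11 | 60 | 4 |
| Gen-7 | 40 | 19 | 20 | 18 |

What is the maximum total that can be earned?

3540

Order all 6 blocks by rate: Gen-7/first 19 > Gen-7/second 18 > Gen-21/first 17 > Gen-21/second 14 > Gen-15/first 11 > Gen-15/second 4.
Fill Gen-7 first block (40 at 19) ; 180 left.
Gen-7/second (18): +20 ; 160 left.
Gen-21/first (17): +60 ; 100 left.
Fill Gen-21 second block (100 at 14) ; 0 left.
Total = 19×40 + 18×20 + 17×60 + 14×100 = 3540.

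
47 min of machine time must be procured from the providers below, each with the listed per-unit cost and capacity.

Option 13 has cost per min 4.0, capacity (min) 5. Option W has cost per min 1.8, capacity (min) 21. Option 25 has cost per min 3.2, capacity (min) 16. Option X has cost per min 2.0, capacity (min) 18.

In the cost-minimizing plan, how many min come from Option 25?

Use providers in increasing cost order.
Option W at 1.8: take all 21 min → 26 still needed.
Take 18 from Option X at 2.0 → need 8 more.
Option 25 at 3.2: take 8 of its 16 → requirement met.
Option 13: unused.

8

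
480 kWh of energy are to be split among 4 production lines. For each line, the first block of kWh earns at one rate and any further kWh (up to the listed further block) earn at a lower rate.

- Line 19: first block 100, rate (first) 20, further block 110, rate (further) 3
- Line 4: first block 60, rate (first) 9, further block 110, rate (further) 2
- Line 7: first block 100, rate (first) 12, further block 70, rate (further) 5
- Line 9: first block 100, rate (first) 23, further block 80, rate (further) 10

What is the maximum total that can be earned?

Treat each block as its own option and order by rate: Line 9/tier1 23 > Line 19/tier1 20 > Line 7/tier1 12 > Line 9/tier2 10 > Line 4/tier1 9 > Line 7/tier2 5 > Line 19/tier2 3 > Line 4/tier2 2.
Line 9/tier1 (23): +100 — 380 left.
Line 19/tier1 (20): +100 — 280 left.
Line 7 tier1 at 12: fill all 100 — 180 left.
Fill Line 9 tier2 block (80 at 10) — 100 left.
Line 4/tier1 (9): +60 — 40 left.
Line 7/tier2: +40 of 70 at 5; pool empty.
Total = 23×100 + 20×100 + 12×100 + 10×80 + 9×60 + 5×40 = 7040.

7040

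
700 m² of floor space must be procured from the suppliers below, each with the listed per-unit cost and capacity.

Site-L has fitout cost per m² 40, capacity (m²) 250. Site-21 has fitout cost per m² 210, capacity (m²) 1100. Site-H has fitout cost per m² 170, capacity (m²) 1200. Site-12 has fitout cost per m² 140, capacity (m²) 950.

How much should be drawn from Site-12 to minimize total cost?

Use suppliers in increasing cost order.
Take 250 from Site-L at 40 ; need 450 more.
Site-12 at 140: take 450 of its 950 ; requirement met.
Site-H, Site-21: unused.

450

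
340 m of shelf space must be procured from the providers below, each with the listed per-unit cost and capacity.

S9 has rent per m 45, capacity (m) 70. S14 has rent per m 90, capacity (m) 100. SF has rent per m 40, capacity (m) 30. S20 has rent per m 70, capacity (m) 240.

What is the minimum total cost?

21150

Fill from the cheapest provider first.
SF (40): use full 30 → 310 m to go.
Take 70 from S9 at 45 → need 240 more.
S20 (70): use full 240 → 0 m to go.
S14: unused.
Cost = 30×40 + 70×45 + 240×70 = 21150.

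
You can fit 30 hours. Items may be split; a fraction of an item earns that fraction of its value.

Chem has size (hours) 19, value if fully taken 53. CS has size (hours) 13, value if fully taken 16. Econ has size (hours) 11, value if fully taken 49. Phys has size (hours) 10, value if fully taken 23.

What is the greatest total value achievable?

102

Best value per unit of size first: Econ 49/11≈4.45, Chem 53/19≈2.79, Phys 23/10≈2.3, CS 16/13≈1.23.
All 11 hours of Econ fit (value 49) — 19 remain.
All 19 hours of Chem fit (value 53) — 0 remain.
Total value = 102.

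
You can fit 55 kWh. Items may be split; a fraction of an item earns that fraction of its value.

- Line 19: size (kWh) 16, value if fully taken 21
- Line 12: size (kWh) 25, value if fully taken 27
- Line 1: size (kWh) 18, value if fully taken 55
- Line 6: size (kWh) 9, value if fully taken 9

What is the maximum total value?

Rank by value-to-size ratio: Line 1 55/18≈3.06, Line 19 21/16≈1.31, Line 12 27/25≈1.08, Line 6 9/9≈1.
All 18 kWh of Line 1 fit (value 55) ; 37 remain.
Take all of Line 19 (16 kWh, value 21) ; 21 kWh left.
Fill the last 21 kWh with part of Line 12: 21/25 of it earns 22.68.
Total value = 98.68.

98.68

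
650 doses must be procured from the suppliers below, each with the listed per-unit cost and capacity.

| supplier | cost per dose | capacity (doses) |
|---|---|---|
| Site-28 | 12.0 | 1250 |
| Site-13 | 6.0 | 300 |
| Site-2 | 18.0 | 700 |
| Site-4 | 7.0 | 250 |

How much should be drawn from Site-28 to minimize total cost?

Cheapest first:
Site-13 (6.0): use full 300 ; 350 doses to go.
Take 250 from Site-4 at 7.0 ; need 100 more.
Site-28 at 12.0: take 100 of its 1250 ; requirement met.
Site-2: unused.

100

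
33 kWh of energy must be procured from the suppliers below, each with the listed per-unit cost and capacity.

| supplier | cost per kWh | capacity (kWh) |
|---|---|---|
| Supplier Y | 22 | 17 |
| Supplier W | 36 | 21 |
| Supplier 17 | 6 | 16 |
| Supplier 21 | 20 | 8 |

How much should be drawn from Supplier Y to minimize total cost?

Fill from the cheapest supplier first.
Take 16 from Supplier 17 at 6 → need 17 more.
Supplier 21 (20): use full 8 → 9 kWh to go.
Supplier Y at 22: take 9 of its 17 → requirement met.
Supplier W: unused.

9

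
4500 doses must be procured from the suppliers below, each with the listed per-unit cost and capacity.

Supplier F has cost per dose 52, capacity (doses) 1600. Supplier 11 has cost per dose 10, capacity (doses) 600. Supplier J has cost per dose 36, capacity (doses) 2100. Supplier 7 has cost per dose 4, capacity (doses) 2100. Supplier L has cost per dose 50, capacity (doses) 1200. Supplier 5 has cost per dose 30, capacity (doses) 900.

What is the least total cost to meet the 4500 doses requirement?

Use suppliers in increasing cost order.
Supplier 7 at 4: take all 2100 doses ; 2400 still needed.
Supplier 11 (10): use full 600 ; 1800 doses to go.
Supplier 5 (30): use full 900 ; 900 doses to go.
Supplier J (36): take the remaining 900 ; done.
Supplier L, Supplier F: unused.
Cost = 2100×4 + 600×10 + 900×30 + 900×36 = 73800.

73800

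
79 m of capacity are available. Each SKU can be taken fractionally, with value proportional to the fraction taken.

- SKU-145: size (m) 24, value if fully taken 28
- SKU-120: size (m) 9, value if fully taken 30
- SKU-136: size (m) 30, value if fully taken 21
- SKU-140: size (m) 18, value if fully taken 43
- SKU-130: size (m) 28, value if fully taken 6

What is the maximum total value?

Rank by value-to-size ratio: SKU-120 30/9≈3.33, SKU-140 43/18≈2.39, SKU-145 28/24≈1.17, SKU-136 21/30≈0.7, SKU-130 6/28≈0.214.
Take all of SKU-120 (9 m, value 30) → 70 m left.
SKU-140: take in full, 18 m for value 43 → 52 left.
Take all of SKU-145 (24 m, value 28) → 28 m left.
Fill the last 28 m with part of SKU-136: 28/30 of it earns 19.6.
Total value = 120.6.

120.6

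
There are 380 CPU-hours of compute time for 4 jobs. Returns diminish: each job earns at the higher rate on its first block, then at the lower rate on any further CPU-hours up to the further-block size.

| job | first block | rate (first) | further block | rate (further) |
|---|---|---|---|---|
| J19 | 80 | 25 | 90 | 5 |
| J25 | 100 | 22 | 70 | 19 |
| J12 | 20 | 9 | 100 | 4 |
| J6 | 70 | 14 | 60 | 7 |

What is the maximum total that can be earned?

6970

Treat each block as its own option and order by rate: J19/tier1 25 > J25/tier1 22 > J25/tier2 19 > J6/tier1 14 > J12/tier1 9 > J6/tier2 7 > J19/tier2 5 > J12/tier2 4.
Fill J19 tier1 block (80 at 25) — 300 left.
J25 tier1 at 22: fill all 100 — 200 left.
J25 tier2 at 19: fill all 70 — 130 left.
Fill J6 tier1 block (70 at 14) — 60 left.
J12/tier1 (9): +20 — 40 left.
J6 tier2 at 7: only 40 left, fill 40.
Total = 25×80 + 22×100 + 19×70 + 14×70 + 9×20 + 7×40 = 6970.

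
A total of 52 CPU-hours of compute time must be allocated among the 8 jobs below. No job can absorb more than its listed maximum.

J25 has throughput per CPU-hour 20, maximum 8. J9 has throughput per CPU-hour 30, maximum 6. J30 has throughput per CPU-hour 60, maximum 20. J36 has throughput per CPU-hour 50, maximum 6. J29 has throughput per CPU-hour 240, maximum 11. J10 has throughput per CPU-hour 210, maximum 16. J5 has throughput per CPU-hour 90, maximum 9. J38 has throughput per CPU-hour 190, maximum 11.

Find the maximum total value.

Highest throughput per CPU-hour first: J29 240 > J10 210 > J38 190 > J5 90 > J30 60 > J36 50 > J9 30 > J25 20.
J29 takes 11 to reach its cap of 11 — 41 left.
J10: +16 to 16 (cap) — 25 left.
J38: +11 to 11 (cap) — 14 left.
Give J5 9 to hit its cap of 9 — 5 left.
J30: +5 (room for 20) → 5. Pool exhausted.
Total = 60×5 + 240×11 + 210×16 + 90×9 + 190×11 = 9200.

9200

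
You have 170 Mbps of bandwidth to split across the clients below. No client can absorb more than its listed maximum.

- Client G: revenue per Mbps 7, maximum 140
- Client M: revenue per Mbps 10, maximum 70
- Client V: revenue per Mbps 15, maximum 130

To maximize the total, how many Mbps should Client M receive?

Highest revenue per Mbps first: Client V 15 > Client M 10 > Client G 7.
Client V takes 130 to reach its cap of 130 — 40 left.
Client M has room for 70 but only 40 remain, so it gets 40.

40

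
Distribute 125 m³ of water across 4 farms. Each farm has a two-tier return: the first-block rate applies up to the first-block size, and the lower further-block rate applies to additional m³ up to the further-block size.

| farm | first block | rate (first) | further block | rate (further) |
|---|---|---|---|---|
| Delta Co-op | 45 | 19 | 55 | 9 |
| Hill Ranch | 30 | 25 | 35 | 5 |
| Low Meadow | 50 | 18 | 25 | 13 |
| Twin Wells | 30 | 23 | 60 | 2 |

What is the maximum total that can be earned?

Treat each block as its own option and order by rate: Hill Ranch/tier1 25 > Twin Wells/tier1 23 > Delta Co-op/tier1 19 > Low Meadow/tier1 18 > Low Meadow/tier2 13 > Delta Co-op/tier2 9 > Hill Ranch/tier2 5 > Twin Wells/tier2 2.
Fill Hill Ranch tier1 block (30 at 25) → 95 left.
Fill Twin Wells tier1 block (30 at 23) → 65 left.
Fill Delta Co-op tier1 block (45 at 19) → 20 left.
Low Meadow tier1 at 18: only 20 left, fill 20.
Total = 25×30 + 23×30 + 19×45 + 18×20 = 2655.

2655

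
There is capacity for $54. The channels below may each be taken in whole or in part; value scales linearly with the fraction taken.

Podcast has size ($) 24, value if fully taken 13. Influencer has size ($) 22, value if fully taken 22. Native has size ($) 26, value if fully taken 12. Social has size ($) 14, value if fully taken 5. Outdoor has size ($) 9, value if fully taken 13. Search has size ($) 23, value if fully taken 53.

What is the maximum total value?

Sort by value density: Search 53/23≈2.3, Outdoor 13/9≈1.44, Influencer 22/22≈1, Podcast 13/24≈0.542, Native 12/26≈0.462, Social 5/14≈0.357.
All 23 $ of Search fit (value 53) → 31 remain.
All 9 $ of Outdoor fit (value 13) → 22 remain.
All 22 $ of Influencer fit (value 22) → 0 remain.
Total value = 88.

88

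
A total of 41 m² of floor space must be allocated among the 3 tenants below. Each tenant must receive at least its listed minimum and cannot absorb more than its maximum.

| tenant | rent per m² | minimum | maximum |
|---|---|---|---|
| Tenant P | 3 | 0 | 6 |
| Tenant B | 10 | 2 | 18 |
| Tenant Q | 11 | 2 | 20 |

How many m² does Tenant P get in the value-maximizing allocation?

Meeting every minimum uses 0+2+2 = 4 m², leaving 37.
Rank by rent per m²: Tenant Q 11 > Tenant B 10 > Tenant P 3.
Give Tenant Q 18 more to hit its cap of 20 → 19 left.
Give Tenant B 16 more to hit its cap of 18 → 3 left.
Tenant P has room for 6 more but only 3 remain, so it gets 3.

3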